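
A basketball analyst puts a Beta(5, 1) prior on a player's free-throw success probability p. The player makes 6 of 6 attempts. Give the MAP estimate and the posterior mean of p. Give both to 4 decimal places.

Posterior: Beta(5+6, 1+0) = Beta(11, 1).
Since β = 1 ≤ 1 and α > 1, the Beta density is monotone increasing on [0,1]; the mode is at 1.
Mean = 11/(11+1) = 0.9167.

MAP estimate = 1.0000, posterior mean = 0.9167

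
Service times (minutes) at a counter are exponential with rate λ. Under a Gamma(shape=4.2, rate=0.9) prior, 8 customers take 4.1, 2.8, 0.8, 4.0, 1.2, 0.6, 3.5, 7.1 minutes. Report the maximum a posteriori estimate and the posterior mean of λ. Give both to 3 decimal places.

λ_MAP = 0.448, E[λ|data] = 0.488

Σ times = 24.1. Posterior: Gamma(shape = 4.2+8 = 12.2, rate = 0.9+24.1 = 25.0).
Mode = (α−1)/β = 11.2/25.0 = 0.448.
Mean = α/β = 12.2/25.0 = 0.488.
Right-skewed posterior ⇒ mode < mean.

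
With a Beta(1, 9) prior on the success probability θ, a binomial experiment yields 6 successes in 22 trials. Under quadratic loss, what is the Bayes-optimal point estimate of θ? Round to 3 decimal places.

0.219

Posterior: Beta(1+6, 9+16) = Beta(7, 25).
Mode = (7−1)/(7+25−2) = 6/30 = 0.200.
Mean = 7/(7+25) = 7/32 = 0.219.
Quadratic loss ⇒ the optimal estimator is the posterior mean.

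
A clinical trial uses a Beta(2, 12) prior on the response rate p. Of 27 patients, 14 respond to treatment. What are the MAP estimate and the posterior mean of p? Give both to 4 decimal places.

Posterior: Beta(2+14, 12+13) = Beta(16, 25).
Mode = (16−1)/(16+25−2) = 15/39 = 0.3846.
Mean = 16/(16+25) = 16/41 = 0.3902.
The mean is pulled above the mode by the posterior's right skew.

MAP = 0.3846, posterior mean = 0.3902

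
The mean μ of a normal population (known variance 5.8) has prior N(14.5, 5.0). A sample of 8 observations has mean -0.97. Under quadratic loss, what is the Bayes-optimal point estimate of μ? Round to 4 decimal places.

0.9891

Posterior for μ is Normal. Precision-weighted mean: (1/5.0·14.5 + 8/5.8·-0.97) / (1/5.0 + 8/5.8) = 0.9891.
A Normal posterior is symmetric, so mode = mean.
Quadratic loss ⇒ the optimal estimator is the posterior mean.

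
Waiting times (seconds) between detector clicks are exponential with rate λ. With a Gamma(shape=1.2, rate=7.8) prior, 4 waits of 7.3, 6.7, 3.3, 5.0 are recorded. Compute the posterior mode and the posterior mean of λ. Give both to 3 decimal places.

MAP = 0.140; posterior mean = 0.173

Σ times = 22.3. Posterior: Gamma(shape = 1.2+4 = 5.2, rate = 7.8+22.3 = 30.1).
Mode = (α−1)/β = 4.2/30.1 = 0.140.
Mean = α/β = 5.2/30.1 = 0.173.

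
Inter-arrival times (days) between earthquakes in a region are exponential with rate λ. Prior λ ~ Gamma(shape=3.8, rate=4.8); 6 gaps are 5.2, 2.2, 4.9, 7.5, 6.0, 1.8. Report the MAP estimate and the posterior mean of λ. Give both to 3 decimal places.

MAP = 0.272, posterior mean = 0.302

Σ times = 27.6. Posterior: Gamma(shape = 3.8+6 = 9.8, rate = 4.8+27.6 = 32.4).
Mode = (α−1)/β = 8.8/32.4 = 0.272.
Mean = α/β = 9.8/32.4 = 0.302.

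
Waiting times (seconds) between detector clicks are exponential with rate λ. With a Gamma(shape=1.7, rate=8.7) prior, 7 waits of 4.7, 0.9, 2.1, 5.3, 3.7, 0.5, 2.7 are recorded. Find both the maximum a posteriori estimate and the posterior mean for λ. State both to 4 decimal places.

maximum a posteriori estimate = 0.2692, posterior mean = 0.3042

Σ times = 19.9. Posterior: Gamma(shape = 1.7+7 = 8.7, rate = 8.7+19.9 = 28.6).
Mode = (α−1)/β = 7.7/28.6 = 0.2692.
Mean = α/β = 8.7/28.6 = 0.3042.
Right-skewed posterior ⇒ mode < mean.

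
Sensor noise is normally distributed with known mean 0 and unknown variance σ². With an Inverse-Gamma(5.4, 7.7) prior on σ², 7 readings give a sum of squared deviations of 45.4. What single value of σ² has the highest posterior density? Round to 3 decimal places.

Posterior: Inverse-Gamma(shape = 5.4+7/2 = 8.9, scale = 7.7+45.4/2 = 30.4).
Mode = β/(α+1) = 30.4/9.9 = 3.071.
Mean = β/(α−1) = 30.4/7.9 = 3.848.
This is the posterior mode — the MAP estimate.

3.071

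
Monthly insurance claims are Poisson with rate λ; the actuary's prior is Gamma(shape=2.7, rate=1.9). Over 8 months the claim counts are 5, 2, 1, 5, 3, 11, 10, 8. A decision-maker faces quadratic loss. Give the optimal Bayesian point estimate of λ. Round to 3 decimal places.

Σ counts = 45. Posterior: Gamma(shape = 2.7+45 = 47.7, rate = 1.9+8 = 9.9).
Mode = (α−1)/β = 46.7/9.9 = 4.717.
Mean = α/β = 47.7/9.9 = 4.818.
Quadratic loss ⇒ the optimal estimator is the posterior mean.

4.818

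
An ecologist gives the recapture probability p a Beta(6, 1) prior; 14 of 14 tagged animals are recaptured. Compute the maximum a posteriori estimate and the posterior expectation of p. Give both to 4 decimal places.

p_MAP = 1.0000, E[p|data] = 0.9524

Posterior: Beta(6+14, 1+0) = Beta(20, 1).
Since β = 1 ≤ 1 and α > 1, the Beta density is monotone increasing on [0,1]; the mode is at 1.
Mean = 20/(20+1) = 0.9524.
Mode > mean: the posterior has a left tail.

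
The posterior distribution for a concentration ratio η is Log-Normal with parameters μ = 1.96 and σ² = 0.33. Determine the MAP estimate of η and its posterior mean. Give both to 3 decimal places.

Mode = exp(μ − σ²) = exp(1.63) = 5.104.
Mean = exp(μ + σ²/2) = exp(2.125) = 8.373.
Right-skewed posterior ⇒ mode < mean.

MAP = 5.104; posterior mean = 8.373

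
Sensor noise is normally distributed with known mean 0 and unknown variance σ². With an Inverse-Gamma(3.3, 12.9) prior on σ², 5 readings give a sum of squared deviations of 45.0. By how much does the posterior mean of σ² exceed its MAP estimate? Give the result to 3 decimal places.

2.169

Posterior: Inverse-Gamma(shape = 3.3+5/2 = 5.8, scale = 12.9+45.0/2 = 35.4).
Mode = β/(α+1) = 35.4/6.8 = 5.206.
Mean = β/(α−1) = 35.4/4.8 = 7.375.
Difference = 7.375 − 5.206 = 2.169.
The posterior is right-skewed, so the mean exceeds the mode.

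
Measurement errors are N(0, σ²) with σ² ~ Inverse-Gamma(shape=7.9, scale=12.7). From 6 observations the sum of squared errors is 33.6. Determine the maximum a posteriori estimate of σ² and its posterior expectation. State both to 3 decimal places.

σ²_MAP = 2.479, E[σ²|data] = 2.980

Posterior: Inverse-Gamma(shape = 7.9+6/2 = 10.9, scale = 12.7+33.6/2 = 29.5).
Mode = β/(α+1) = 29.5/11.9 = 2.479.
Mean = β/(α−1) = 29.5/9.9 = 2.980.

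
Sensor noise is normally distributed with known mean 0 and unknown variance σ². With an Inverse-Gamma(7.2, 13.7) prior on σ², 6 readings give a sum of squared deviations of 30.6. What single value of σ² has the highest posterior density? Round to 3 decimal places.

2.589

Posterior: Inverse-Gamma(shape = 7.2+6/2 = 10.2, scale = 13.7+30.6/2 = 29.0).
Mode = β/(α+1) = 29.0/11.2 = 2.589.
Mean = β/(α−1) = 29.0/9.2 = 3.152.
This is the posterior mode — the MAP estimate.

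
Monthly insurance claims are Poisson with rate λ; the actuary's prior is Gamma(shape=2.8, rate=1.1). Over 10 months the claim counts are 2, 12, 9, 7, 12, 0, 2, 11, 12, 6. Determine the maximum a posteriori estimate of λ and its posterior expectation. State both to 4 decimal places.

maximum a posteriori estimate = 6.7387, posterior expectation = 6.8288

Σ counts = 73. Posterior: Gamma(shape = 2.8+73 = 75.8, rate = 1.1+10 = 11.1).
Mode = (α−1)/β = 74.8/11.1 = 6.7387.
Mean = α/β = 75.8/11.1 = 6.8288.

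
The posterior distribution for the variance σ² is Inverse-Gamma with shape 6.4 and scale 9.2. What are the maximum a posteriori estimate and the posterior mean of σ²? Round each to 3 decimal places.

Mode = β/(α+1) = 9.2/7.4 = 1.243.
Mean = β/(α−1) = 9.2/5.4 = 1.704.
The posterior is right-skewed, so the mean exceeds the mode.

MAP: 1.243. Posterior mean: 1.704.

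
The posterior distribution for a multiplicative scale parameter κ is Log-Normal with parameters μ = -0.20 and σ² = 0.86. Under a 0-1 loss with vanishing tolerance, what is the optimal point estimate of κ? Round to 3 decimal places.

Mode = exp(μ − σ²) = exp(-1.06) = 0.346.
Mean = exp(μ + σ²/2) = exp(0.230) = 1.259.
This is the posterior mode — the MAP estimate.

0.346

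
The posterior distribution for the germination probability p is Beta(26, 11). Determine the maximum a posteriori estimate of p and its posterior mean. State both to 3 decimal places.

maximum a posteriori estimate = 0.714, posterior mean = 0.703

Mode = (26−1)/(26+11−2) = 25/35 = 0.714.
Mean = 26/(26+11) = 26/37 = 0.703.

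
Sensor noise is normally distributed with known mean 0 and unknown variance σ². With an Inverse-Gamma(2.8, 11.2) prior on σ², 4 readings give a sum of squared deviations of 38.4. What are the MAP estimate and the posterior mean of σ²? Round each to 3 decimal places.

σ²_MAP = 5.241, E[σ²|data] = 8.000

Posterior: Inverse-Gamma(shape = 2.8+4/2 = 4.8, scale = 11.2+38.4/2 = 30.4).
Mode = β/(α+1) = 30.4/5.8 = 5.241.
Mean = β/(α−1) = 30.4/3.8 = 8.000.
Right-skewed posterior ⇒ mode < mean.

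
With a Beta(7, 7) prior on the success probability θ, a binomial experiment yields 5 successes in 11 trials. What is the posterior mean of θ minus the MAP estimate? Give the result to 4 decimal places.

Posterior: Beta(7+5, 7+6) = Beta(12, 13).
Mode = (12−1)/(12+13−2) = 11/23 = 0.4783.
Mean = 12/(12+13) = 12/25 = 0.4800.
Difference = 0.4800 − 0.4783 = 0.0017.

0.0017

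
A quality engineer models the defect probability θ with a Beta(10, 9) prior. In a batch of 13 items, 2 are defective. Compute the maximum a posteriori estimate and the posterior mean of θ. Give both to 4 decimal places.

Posterior: Beta(10+2, 9+11) = Beta(12, 20).
Mode = (12−1)/(12+20−2) = 11/30 = 0.3667.
Mean = 12/(12+20) = 12/32 = 0.3750.
The mean is pulled above the mode by the posterior's right skew.

maximum a posteriori estimate = 0.3667, posterior mean = 0.3750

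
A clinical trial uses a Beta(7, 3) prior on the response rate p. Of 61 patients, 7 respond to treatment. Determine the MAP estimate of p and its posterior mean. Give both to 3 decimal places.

MAP: 0.188. Posterior mean: 0.197.

Posterior: Beta(7+7, 3+54) = Beta(14, 57).
Mode = (14−1)/(14+57−2) = 13/69 = 0.188.
Mean = 14/(14+57) = 14/71 = 0.197.
Right-skewed posterior ⇒ mode < mean.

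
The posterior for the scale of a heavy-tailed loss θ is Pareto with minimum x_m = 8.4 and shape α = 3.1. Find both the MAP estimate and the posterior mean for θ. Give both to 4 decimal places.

MAP = 8.4000; posterior mean = 12.4000

The Pareto density is strictly decreasing on [x_m, ∞), so the mode is x_m = 8.4000.
Mean = α·x_m/(α−1) = 3.1·8.4/2.1 = 12.4000.
The mean is pulled above the mode by the posterior's right skew.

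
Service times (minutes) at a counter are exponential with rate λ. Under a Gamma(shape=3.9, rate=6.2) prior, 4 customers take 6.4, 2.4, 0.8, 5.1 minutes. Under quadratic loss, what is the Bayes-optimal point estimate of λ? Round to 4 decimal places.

Σ times = 14.7. Posterior: Gamma(shape = 3.9+4 = 7.9, rate = 6.2+14.7 = 20.9).
Mode = (α−1)/β = 6.9/20.9 = 0.3301.
Mean = α/β = 7.9/20.9 = 0.3780.
Quadratic loss ⇒ the optimal estimator is the posterior mean.

0.3780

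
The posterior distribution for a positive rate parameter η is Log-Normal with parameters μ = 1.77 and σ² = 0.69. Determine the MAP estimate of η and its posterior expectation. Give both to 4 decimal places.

Mode = exp(μ − σ²) = exp(1.08) = 2.9447.
Mean = exp(μ + σ²/2) = exp(2.115) = 8.2896.

MAP = 2.9447, posterior mean = 8.2896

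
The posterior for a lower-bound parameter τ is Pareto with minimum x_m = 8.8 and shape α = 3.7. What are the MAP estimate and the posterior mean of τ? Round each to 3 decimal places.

MAP = 8.800; posterior mean = 12.059

The Pareto density is strictly decreasing on [x_m, ∞), so the mode is x_m = 8.800.
Mean = α·x_m/(α−1) = 3.7·8.8/2.7 = 12.059.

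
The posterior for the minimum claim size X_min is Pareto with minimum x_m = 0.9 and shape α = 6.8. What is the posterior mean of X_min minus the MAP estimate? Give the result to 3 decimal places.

0.155

The Pareto density is strictly decreasing on [x_m, ∞), so the mode is x_m = 0.900.
Mean = α·x_m/(α−1) = 6.8·0.9/5.8 = 1.055.
Difference = 1.055 − 0.900 = 0.155.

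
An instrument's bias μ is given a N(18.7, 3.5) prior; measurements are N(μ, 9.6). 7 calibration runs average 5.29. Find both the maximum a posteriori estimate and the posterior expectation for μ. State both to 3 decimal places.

μ_MAP = 9.065, E[μ|data] = 9.065

Posterior for μ is Normal. Precision-weighted mean: (1/3.5·18.7 + 7/9.6·5.29) / (1/3.5 + 7/9.6) = 9.065.
A Normal posterior is symmetric, so mode = mean.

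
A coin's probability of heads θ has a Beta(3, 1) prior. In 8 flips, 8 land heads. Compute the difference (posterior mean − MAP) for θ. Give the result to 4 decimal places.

Posterior: Beta(3+8, 1+0) = Beta(11, 1).
Since β = 1 ≤ 1 and α > 1, the Beta density is monotone increasing on [0,1]; the mode is at 1.
Mean = 11/(11+1) = 0.9167.
Difference = 0.9167 − 1.0000 = -0.0833.

-0.0833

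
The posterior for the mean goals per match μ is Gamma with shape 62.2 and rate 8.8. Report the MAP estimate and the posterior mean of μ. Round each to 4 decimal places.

Mode = (α−1)/β = 61.2/8.8 = 6.9545.
Mean = α/β = 62.2/8.8 = 7.0682.

MAP: 6.9545. Posterior mean: 7.0682.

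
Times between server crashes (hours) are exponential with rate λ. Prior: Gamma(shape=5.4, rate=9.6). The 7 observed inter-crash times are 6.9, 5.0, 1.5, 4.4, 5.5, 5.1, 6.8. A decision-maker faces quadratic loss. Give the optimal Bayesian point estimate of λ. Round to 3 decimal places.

Σ times = 35.2. Posterior: Gamma(shape = 5.4+7 = 12.4, rate = 9.6+35.2 = 44.8).
Mode = (α−1)/β = 11.4/44.8 = 0.254.
Mean = α/β = 12.4/44.8 = 0.277.
Quadratic loss ⇒ the optimal estimator is the posterior mean.

0.277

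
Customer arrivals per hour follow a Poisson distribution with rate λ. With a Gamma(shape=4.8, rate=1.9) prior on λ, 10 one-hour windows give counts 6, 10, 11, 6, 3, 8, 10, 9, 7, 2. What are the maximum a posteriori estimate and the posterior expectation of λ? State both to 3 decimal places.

Σ counts = 72. Posterior: Gamma(shape = 4.8+72 = 76.8, rate = 1.9+10 = 11.9).
Mode = (α−1)/β = 75.8/11.9 = 6.370.
Mean = α/β = 76.8/11.9 = 6.454.

λ_MAP = 6.370, E[λ|data] = 6.454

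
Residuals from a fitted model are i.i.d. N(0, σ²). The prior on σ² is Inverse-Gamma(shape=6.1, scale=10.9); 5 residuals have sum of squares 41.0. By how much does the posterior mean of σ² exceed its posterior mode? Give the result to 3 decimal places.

0.861

Posterior: Inverse-Gamma(shape = 6.1+5/2 = 8.6, scale = 10.9+41.0/2 = 31.4).
Mode = β/(α+1) = 31.4/9.6 = 3.271.
Mean = β/(α−1) = 31.4/7.6 = 4.132.
Difference = 4.132 − 3.271 = 0.861.
The mean is pulled above the mode by the posterior's right skew.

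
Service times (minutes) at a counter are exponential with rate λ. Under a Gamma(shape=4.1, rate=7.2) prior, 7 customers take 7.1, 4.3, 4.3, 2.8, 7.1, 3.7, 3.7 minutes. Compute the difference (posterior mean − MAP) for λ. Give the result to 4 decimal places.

Σ times = 33.0. Posterior: Gamma(shape = 4.1+7 = 11.1, rate = 7.2+33.0 = 40.2).
Mode = (α−1)/β = 10.1/40.2 = 0.2512.
Mean = α/β = 11.1/40.2 = 0.2761.
Difference = 0.2761 − 0.2512 = 0.0249.

0.0249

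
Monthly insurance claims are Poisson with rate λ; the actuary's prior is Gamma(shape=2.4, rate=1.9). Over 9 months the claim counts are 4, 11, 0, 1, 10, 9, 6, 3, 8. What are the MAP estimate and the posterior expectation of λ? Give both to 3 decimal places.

Σ counts = 52. Posterior: Gamma(shape = 2.4+52 = 54.4, rate = 1.9+9 = 10.9).
Mode = (α−1)/β = 53.4/10.9 = 4.899.
Mean = α/β = 54.4/10.9 = 4.991.
The posterior is right-skewed, so the mean exceeds the mode.

MAP: 4.899. Posterior mean: 4.991.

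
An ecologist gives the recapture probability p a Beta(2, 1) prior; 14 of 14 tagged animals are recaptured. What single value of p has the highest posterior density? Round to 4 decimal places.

Posterior: Beta(2+14, 1+0) = Beta(16, 1).
Since β = 1 ≤ 1 and α > 1, the Beta density is monotone increasing on [0,1]; the mode is at 1.
Mean = 16/(16+1) = 0.9412.
This is the posterior mode — the MAP estimate.

1.0000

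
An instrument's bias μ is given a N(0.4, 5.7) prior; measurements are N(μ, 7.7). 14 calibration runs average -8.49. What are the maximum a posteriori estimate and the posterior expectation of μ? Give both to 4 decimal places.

μ_MAP = -7.7077, E[μ|data] = -7.7077

Posterior for μ is Normal. Precision-weighted mean: (1/5.7·0.4 + 14/7.7·-8.49) / (1/5.7 + 14/7.7) = -7.7077.
A Normal posterior is symmetric, so mode = mean.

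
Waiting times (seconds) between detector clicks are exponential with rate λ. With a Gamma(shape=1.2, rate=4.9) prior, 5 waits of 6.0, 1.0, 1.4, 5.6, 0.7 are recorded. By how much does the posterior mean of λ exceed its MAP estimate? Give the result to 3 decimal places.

Σ times = 14.7. Posterior: Gamma(shape = 1.2+5 = 6.2, rate = 4.9+14.7 = 19.6).
Mode = (α−1)/β = 5.2/19.6 = 0.265.
Mean = α/β = 6.2/19.6 = 0.316.
Difference = 0.316 − 0.265 = 0.051.
The mean is pulled above the mode by the posterior's right skew.

0.051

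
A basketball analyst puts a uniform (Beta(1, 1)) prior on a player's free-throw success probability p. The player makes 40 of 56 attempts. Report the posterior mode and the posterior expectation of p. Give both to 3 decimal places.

Posterior: Beta(1+40, 1+16) = Beta(41, 17).
Mode = (41−1)/(41+17−2) = 40/56 = 0.714.
Mean = 41/(41+17) = 41/58 = 0.707.
The posterior is left-skewed, so the mode exceeds the mean.

MAP: 0.714. Posterior mean: 0.707.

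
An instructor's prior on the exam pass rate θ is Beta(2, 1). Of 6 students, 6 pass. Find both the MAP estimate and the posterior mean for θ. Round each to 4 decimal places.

Posterior: Beta(2+6, 1+0) = Beta(8, 1).
Since β = 1 ≤ 1 and α > 1, the Beta density is monotone increasing on [0,1]; the mode is at 1.
Mean = 8/(8+1) = 0.8889.

θ_MAP = 1.0000, E[θ|data] = 0.8889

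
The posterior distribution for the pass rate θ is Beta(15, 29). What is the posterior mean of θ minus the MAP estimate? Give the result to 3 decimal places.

Mode = (15−1)/(15+29−2) = 14/42 = 0.333.
Mean = 15/(15+29) = 15/44 = 0.341.
Difference = 0.341 − 0.333 = 0.008.

0.008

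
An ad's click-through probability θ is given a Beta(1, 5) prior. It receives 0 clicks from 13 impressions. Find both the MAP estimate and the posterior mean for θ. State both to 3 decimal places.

Posterior: Beta(1+0, 5+13) = Beta(1, 18).
Since α = 1 ≤ 1 and β > 1, the Beta density is monotone decreasing on [0,1]; the mode is at 0.
Mean = 1/(1+18) = 0.053.

MAP = 0.000; posterior mean = 0.053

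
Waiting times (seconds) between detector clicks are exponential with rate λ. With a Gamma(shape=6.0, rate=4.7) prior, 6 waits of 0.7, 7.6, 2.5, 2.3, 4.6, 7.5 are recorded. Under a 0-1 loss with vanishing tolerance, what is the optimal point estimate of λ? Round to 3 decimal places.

0.368

Σ times = 25.2. Posterior: Gamma(shape = 6.0+6 = 12.0, rate = 4.7+25.2 = 29.9).
Mode = (α−1)/β = 11.0/29.9 = 0.368.
Mean = α/β = 12.0/29.9 = 0.401.
This is the posterior mode — the MAP estimate.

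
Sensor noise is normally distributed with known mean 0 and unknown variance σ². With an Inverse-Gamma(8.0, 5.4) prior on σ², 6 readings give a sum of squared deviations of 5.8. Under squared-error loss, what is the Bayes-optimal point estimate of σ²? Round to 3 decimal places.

0.830

Posterior: Inverse-Gamma(shape = 8.0+6/2 = 11.0, scale = 5.4+5.8/2 = 8.3).
Mode = β/(α+1) = 8.3/12.0 = 0.692.
Mean = β/(α−1) = 8.3/10.0 = 0.830.
Squared-error loss ⇒ the optimal estimator is the posterior mean.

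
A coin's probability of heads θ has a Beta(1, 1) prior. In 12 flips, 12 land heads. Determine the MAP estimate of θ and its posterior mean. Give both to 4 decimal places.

MAP estimate = 1.0000, posterior mean = 0.9286

Posterior: Beta(1+12, 1+0) = Beta(13, 1).
Since β = 1 ≤ 1 and α > 1, the Beta density is monotone increasing on [0,1]; the mode is at 1.
Mean = 13/(13+1) = 0.9286.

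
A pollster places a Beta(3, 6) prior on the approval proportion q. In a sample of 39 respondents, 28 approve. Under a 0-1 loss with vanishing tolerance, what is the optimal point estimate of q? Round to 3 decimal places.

Posterior: Beta(3+28, 6+11) = Beta(31, 17).
Mode = (31−1)/(31+17−2) = 30/46 = 0.652.
Mean = 31/(31+17) = 31/48 = 0.646.
This is the posterior mode — the MAP estimate.

0.652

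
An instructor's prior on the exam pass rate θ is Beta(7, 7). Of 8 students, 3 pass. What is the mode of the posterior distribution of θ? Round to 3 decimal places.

Posterior: Beta(7+3, 7+5) = Beta(10, 12).
Mode = (10−1)/(10+12−2) = 9/20 = 0.450.
Mean = 10/(10+12) = 10/22 = 0.455.
This is the posterior mode — the MAP estimate.

0.450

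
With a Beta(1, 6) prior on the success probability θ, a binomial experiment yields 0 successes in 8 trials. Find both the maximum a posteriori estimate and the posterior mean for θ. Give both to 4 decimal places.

maximum a posteriori estimate = 0.0000, posterior mean = 0.0667

Posterior: Beta(1+0, 6+8) = Beta(1, 14).
Since α = 1 ≤ 1 and β > 1, the Beta density is monotone decreasing on [0,1]; the mode is at 0.
Mean = 1/(1+14) = 0.0667.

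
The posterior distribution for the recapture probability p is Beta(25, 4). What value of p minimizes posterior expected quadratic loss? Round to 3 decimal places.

Mode = (25−1)/(25+4−2) = 24/27 = 0.889.
Mean = 25/(25+4) = 25/29 = 0.862.
Quadratic loss ⇒ the optimal estimator is the posterior mean.

0.862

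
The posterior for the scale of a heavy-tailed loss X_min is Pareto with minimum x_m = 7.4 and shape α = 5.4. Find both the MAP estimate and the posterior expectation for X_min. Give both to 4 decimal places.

MAP estimate = 7.4000, posterior expectation = 9.0818

The Pareto density is strictly decreasing on [x_m, ∞), so the mode is x_m = 7.4000.
Mean = α·x_m/(α−1) = 5.4·7.4/4.4 = 9.0818.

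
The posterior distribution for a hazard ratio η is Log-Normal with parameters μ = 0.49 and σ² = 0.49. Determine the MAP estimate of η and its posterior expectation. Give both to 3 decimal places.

MAP: 1.000. Posterior mean: 2.085.

Mode = exp(μ − σ²) = exp(0.00) = 1.000.
Mean = exp(μ + σ²/2) = exp(0.735) = 2.085.
The mean is pulled above the mode by the posterior's right skew.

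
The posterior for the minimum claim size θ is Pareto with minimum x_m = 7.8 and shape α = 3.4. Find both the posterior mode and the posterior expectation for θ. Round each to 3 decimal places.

The Pareto density is strictly decreasing on [x_m, ∞), so the mode is x_m = 7.800.
Mean = α·x_m/(α−1) = 3.4·7.8/2.4 = 11.050.

MAP = 7.800, posterior mean = 11.050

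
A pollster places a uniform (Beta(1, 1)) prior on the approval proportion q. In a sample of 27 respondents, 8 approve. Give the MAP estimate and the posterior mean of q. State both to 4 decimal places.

Posterior: Beta(1+8, 1+19) = Beta(9, 20).
Mode = (9−1)/(9+20−2) = 8/27 = 0.2963.
With a flat prior the MAP equals the MLE, 8/27.
Mean = 9/(9+20) = 9/29 = 0.3103.
Right-skewed posterior ⇒ mode < mean.

MAP = 0.2963; posterior mean = 0.3103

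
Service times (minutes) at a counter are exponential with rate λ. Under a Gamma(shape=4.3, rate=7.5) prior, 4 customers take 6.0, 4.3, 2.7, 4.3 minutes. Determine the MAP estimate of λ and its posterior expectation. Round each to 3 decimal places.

MAP = 0.294, posterior mean = 0.335

Σ times = 17.3. Posterior: Gamma(shape = 4.3+4 = 8.3, rate = 7.5+17.3 = 24.8).
Mode = (α−1)/β = 7.3/24.8 = 0.294.
Mean = α/β = 8.3/24.8 = 0.335.
Right-skewed posterior ⇒ mode < mean.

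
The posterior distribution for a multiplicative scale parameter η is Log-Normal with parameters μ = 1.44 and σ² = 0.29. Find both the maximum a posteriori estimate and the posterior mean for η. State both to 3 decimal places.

MAP = 3.158; posterior mean = 4.879

Mode = exp(μ − σ²) = exp(1.15) = 3.158.
Mean = exp(μ + σ²/2) = exp(1.585) = 4.879.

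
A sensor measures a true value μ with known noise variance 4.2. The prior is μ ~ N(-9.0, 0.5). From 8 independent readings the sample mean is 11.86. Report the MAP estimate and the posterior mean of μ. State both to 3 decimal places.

Posterior for μ is Normal. Precision-weighted mean: (1/0.5·-9.0 + 8/4.2·11.86) / (1/0.5 + 8/4.2) = 1.176.
A Normal posterior is symmetric, so mode = mean.

MAP estimate = 1.176, posterior mean = 1.176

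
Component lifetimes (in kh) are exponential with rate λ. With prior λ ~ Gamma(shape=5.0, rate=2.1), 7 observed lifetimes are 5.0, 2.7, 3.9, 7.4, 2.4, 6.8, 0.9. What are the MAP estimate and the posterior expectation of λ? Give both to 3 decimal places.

Σ times = 29.1. Posterior: Gamma(shape = 5.0+7 = 12.0, rate = 2.1+29.1 = 31.2).
Mode = (α−1)/β = 11.0/31.2 = 0.353.
Mean = α/β = 12.0/31.2 = 0.385.

MAP = 0.353, posterior mean = 0.385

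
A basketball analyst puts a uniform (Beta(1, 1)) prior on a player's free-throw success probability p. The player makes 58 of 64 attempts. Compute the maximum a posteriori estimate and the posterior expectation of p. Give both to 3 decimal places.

MAP = 0.906; posterior mean = 0.894

Posterior: Beta(1+58, 1+6) = Beta(59, 7).
Mode = (59−1)/(59+7−2) = 58/64 = 0.906.
With a flat prior the MAP equals the MLE, 58/64.
Mean = 59/(59+7) = 59/66 = 0.894.
The mean is pulled below the mode by the posterior's left skew.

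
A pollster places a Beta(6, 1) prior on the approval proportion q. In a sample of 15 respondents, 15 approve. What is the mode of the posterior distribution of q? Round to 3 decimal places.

Posterior: Beta(6+15, 1+0) = Beta(21, 1).
Since β = 1 ≤ 1 and α > 1, the Beta density is monotone increasing on [0,1]; the mode is at 1.
Mean = 21/(21+1) = 0.955.
This is the posterior mode — the MAP estimate.

1.000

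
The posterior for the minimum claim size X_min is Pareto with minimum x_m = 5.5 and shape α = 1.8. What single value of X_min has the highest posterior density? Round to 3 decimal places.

5.500

The Pareto density is strictly decreasing on [x_m, ∞), so the mode is x_m = 5.500.
Mean = α·x_m/(α−1) = 1.8·5.5/0.8 = 12.375.
This is the posterior mode — the MAP estimate.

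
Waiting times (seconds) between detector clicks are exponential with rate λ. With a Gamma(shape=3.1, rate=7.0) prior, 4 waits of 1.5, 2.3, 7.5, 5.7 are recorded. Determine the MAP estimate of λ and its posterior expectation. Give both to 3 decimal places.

λ_MAP = 0.254, E[λ|data] = 0.296

Σ times = 17.0. Posterior: Gamma(shape = 3.1+4 = 7.1, rate = 7.0+17.0 = 24.0).
Mode = (α−1)/β = 6.1/24.0 = 0.254.
Mean = α/β = 7.1/24.0 = 0.296.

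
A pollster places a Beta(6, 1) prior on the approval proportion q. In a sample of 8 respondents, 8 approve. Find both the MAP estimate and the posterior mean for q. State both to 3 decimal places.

Posterior: Beta(6+8, 1+0) = Beta(14, 1).
Since β = 1 ≤ 1 and α > 1, the Beta density is monotone increasing on [0,1]; the mode is at 1.
Mean = 14/(14+1) = 0.933.

MAP estimate = 1.000, posterior mean = 0.933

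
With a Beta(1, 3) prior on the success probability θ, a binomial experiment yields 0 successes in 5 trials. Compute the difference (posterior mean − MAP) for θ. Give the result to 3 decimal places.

Posterior: Beta(1+0, 3+5) = Beta(1, 8).
Since α = 1 ≤ 1 and β > 1, the Beta density is monotone decreasing on [0,1]; the mode is at 0.
Mean = 1/(1+8) = 0.111.
Difference = 0.111 − 0.000 = 0.111.

0.111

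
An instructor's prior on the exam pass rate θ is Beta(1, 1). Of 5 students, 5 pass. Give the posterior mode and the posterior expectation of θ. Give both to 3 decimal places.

MAP = 1.000, posterior mean = 0.857

Posterior: Beta(1+5, 1+0) = Beta(6, 1).
Since β = 1 ≤ 1 and α > 1, the Beta density is monotone increasing on [0,1]; the mode is at 1.
Mean = 6/(6+1) = 0.857.
Left-skewed posterior ⇒ mean < mode.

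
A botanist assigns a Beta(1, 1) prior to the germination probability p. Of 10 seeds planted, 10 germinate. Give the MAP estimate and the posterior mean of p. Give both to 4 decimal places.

Posterior: Beta(1+10, 1+0) = Beta(11, 1).
Since β = 1 ≤ 1 and α > 1, the Beta density is monotone increasing on [0,1]; the mode is at 1.
Mean = 11/(11+1) = 0.9167.

MAP: 1.0000. Posterior mean: 0.9167.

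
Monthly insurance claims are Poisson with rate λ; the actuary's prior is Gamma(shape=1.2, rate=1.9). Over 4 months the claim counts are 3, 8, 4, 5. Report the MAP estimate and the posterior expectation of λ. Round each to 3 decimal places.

MAP = 3.424; posterior mean = 3.593

Σ counts = 20. Posterior: Gamma(shape = 1.2+20 = 21.2, rate = 1.9+4 = 5.9).
Mode = (α−1)/β = 20.2/5.9 = 3.424.
Mean = α/β = 21.2/5.9 = 3.593.
Right-skewed posterior ⇒ mode < mean.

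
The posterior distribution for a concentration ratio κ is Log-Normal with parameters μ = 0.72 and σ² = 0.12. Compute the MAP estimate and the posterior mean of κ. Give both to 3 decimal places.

MAP = 1.822, posterior mean = 2.181

Mode = exp(μ − σ²) = exp(0.60) = 1.822.
Mean = exp(μ + σ²/2) = exp(0.780) = 2.181.
The posterior is right-skewed, so the mean exceeds the mode.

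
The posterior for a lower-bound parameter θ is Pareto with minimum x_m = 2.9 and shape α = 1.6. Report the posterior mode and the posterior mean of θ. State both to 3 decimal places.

posterior mode = 2.900, posterior mean = 7.733

The Pareto density is strictly decreasing on [x_m, ∞), so the mode is x_m = 2.900.
Mean = α·x_m/(α−1) = 1.6·2.9/0.6 = 7.733.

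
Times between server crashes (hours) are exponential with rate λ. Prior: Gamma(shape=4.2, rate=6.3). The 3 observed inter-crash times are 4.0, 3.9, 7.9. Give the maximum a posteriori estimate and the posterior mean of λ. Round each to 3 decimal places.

MAP = 0.281, posterior mean = 0.326

Σ times = 15.8. Posterior: Gamma(shape = 4.2+3 = 7.2, rate = 6.3+15.8 = 22.1).
Mode = (α−1)/β = 6.2/22.1 = 0.281.
Mean = α/β = 7.2/22.1 = 0.326.
The mean is pulled above the mode by the posterior's right skew.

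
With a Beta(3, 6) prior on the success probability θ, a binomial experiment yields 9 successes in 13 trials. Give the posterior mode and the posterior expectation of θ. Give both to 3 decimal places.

θ_MAP = 0.550, E[θ|data] = 0.545

Posterior: Beta(3+9, 6+4) = Beta(12, 10).
Mode = (12−1)/(12+10−2) = 11/20 = 0.550.
Mean = 12/(12+10) = 12/22 = 0.545.
The mean is pulled below the mode by the posterior's left skew.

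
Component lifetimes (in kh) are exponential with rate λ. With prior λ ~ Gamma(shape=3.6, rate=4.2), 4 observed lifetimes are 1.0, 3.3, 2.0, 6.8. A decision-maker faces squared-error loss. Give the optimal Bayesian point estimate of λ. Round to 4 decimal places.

Σ times = 13.1. Posterior: Gamma(shape = 3.6+4 = 7.6, rate = 4.2+13.1 = 17.3).
Mode = (α−1)/β = 6.6/17.3 = 0.3815.
Mean = α/β = 7.6/17.3 = 0.4393.
Squared-error loss ⇒ the optimal estimator is the posterior mean.

0.4393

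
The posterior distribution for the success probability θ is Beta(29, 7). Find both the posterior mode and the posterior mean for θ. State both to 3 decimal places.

posterior mode = 0.824, posterior mean = 0.806

Mode = (29−1)/(29+7−2) = 28/34 = 0.824.
Mean = 29/(29+7) = 29/36 = 0.806.
The posterior is left-skewed, so the mode exceeds the mean.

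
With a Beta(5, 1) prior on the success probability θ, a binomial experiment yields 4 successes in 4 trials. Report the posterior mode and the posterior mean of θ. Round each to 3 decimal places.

posterior mode = 1.000, posterior mean = 0.900

Posterior: Beta(5+4, 1+0) = Beta(9, 1).
Since β = 1 ≤ 1 and α > 1, the Beta density is monotone increasing on [0,1]; the mode is at 1.
Mean = 9/(9+1) = 0.900.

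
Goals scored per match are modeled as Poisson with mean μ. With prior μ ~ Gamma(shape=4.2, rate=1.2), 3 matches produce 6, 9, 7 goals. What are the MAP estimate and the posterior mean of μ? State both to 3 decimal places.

Σ counts = 22. Posterior: Gamma(shape = 4.2+22 = 26.2, rate = 1.2+3 = 4.2).
Mode = (α−1)/β = 25.2/4.2 = 6.000.
Mean = α/β = 26.2/4.2 = 6.238.

μ_MAP = 6.000, E[μ|data] = 6.238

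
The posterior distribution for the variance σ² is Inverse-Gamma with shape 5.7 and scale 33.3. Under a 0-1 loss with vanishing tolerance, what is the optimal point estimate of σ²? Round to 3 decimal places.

Mode = β/(α+1) = 33.3/6.7 = 4.970.
Mean = β/(α−1) = 33.3/4.7 = 7.085.
This is the posterior mode — the MAP estimate.

4.970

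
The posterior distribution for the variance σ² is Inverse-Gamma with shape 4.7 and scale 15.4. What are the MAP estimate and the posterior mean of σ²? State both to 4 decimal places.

MAP = 2.7018, posterior mean = 4.1622

Mode = β/(α+1) = 15.4/5.7 = 2.7018.
Mean = β/(α−1) = 15.4/3.7 = 4.1622.
Right-skewed posterior ⇒ mode < mean.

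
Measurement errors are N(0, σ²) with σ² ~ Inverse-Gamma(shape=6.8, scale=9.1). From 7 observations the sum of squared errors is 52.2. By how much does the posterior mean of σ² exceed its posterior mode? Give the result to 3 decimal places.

Posterior: Inverse-Gamma(shape = 6.8+7/2 = 10.3, scale = 9.1+52.2/2 = 35.2).
Mode = β/(α+1) = 35.2/11.3 = 3.115.
Mean = β/(α−1) = 35.2/9.3 = 3.785.
Difference = 3.785 − 3.115 = 0.670.

0.670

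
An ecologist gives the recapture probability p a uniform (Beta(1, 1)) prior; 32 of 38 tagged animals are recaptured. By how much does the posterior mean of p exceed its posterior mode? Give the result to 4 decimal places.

-0.0171

Posterior: Beta(1+32, 1+6) = Beta(33, 7).
Mode = (33−1)/(33+7−2) = 32/38 = 0.8421.
With a flat prior the MAP equals the MLE, 32/38.
Mean = 33/(33+7) = 33/40 = 0.8250.
Difference = 0.8250 − 0.8421 = -0.0171.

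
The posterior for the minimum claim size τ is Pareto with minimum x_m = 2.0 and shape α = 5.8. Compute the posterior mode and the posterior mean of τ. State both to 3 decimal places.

The Pareto density is strictly decreasing on [x_m, ∞), so the mode is x_m = 2.000.
Mean = α·x_m/(α−1) = 5.8·2.0/4.8 = 2.417.
Mean > mode: the posterior has a right tail.

MAP: 2.000. Posterior mean: 2.417.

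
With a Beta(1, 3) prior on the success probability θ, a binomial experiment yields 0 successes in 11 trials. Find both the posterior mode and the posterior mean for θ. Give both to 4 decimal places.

θ_MAP = 0.0000, E[θ|data] = 0.0667

Posterior: Beta(1+0, 3+11) = Beta(1, 14).
Since α = 1 ≤ 1 and β > 1, the Beta density is monotone decreasing on [0,1]; the mode is at 0.
Mean = 1/(1+14) = 0.0667.
Right-skewed posterior ⇒ mode < mean.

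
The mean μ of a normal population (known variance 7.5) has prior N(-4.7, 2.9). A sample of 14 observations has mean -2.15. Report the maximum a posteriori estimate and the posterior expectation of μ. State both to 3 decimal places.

Posterior for μ is Normal. Precision-weighted mean: (1/2.9·-4.7 + 14/7.5·-2.15) / (1/2.9 + 14/7.5) = -2.548.
A Normal posterior is symmetric, so mode = mean.

maximum a posteriori estimate = -2.548, posterior expectation = -2.548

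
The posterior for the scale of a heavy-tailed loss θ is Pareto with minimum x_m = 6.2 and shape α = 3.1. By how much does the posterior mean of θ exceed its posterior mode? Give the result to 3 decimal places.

The Pareto density is strictly decreasing on [x_m, ∞), so the mode is x_m = 6.200.
Mean = α·x_m/(α−1) = 3.1·6.2/2.1 = 9.152.
Difference = 9.152 − 6.200 = 2.952.

2.952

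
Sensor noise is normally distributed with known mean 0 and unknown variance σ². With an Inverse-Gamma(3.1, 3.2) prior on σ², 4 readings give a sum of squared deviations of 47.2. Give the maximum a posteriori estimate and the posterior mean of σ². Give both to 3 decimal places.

maximum a posteriori estimate = 4.393, posterior mean = 6.537

Posterior: Inverse-Gamma(shape = 3.1+4/2 = 5.1, scale = 3.2+47.2/2 = 26.8).
Mode = β/(α+1) = 26.8/6.1 = 4.393.
Mean = β/(α−1) = 26.8/4.1 = 6.537.
Mean > mode: the posterior has a right tail.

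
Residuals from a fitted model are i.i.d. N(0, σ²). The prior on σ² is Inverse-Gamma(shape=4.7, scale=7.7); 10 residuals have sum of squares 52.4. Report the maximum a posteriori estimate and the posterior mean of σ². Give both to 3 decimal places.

MAP = 3.168; posterior mean = 3.897

Posterior: Inverse-Gamma(shape = 4.7+10/2 = 9.7, scale = 7.7+52.4/2 = 33.9).
Mode = β/(α+1) = 33.9/10.7 = 3.168.
Mean = β/(α−1) = 33.9/8.7 = 3.897.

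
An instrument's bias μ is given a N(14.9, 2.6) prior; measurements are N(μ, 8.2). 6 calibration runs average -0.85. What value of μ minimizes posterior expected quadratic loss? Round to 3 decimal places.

Posterior for μ is Normal. Precision-weighted mean: (1/2.6·14.9 + 6/8.2·-0.85) / (1/2.6 + 6/8.2) = 4.576.
A Normal posterior is symmetric, so mode = mean.
Quadratic loss ⇒ the optimal estimator is the posterior mean.

4.576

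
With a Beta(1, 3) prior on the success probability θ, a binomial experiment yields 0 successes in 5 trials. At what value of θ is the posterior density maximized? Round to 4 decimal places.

0.0000

Posterior: Beta(1+0, 3+5) = Beta(1, 8).
Since α = 1 ≤ 1 and β > 1, the Beta density is monotone decreasing on [0,1]; the mode is at 0.
Mean = 1/(1+8) = 0.1111.
This is the posterior mode — the MAP estimate.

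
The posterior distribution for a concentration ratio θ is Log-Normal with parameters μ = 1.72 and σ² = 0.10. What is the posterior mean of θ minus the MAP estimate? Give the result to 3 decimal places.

Mode = exp(μ − σ²) = exp(1.62) = 5.053.
Mean = exp(μ + σ²/2) = exp(1.770) = 5.871.
Difference = 5.871 − 5.053 = 0.818.
Mean > mode: the posterior has a right tail.

0.818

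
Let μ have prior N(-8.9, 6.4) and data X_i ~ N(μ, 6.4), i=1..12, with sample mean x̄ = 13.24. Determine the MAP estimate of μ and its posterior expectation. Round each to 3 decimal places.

MAP = 11.537; posterior mean = 11.537

Posterior for μ is Normal. Precision-weighted mean: (1/6.4·-8.9 + 12/6.4·13.24) / (1/6.4 + 12/6.4) = 11.537.
A Normal posterior is symmetric, so mode = mean.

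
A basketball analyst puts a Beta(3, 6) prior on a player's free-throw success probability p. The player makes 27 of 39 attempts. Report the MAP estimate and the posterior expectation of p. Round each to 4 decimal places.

Posterior: Beta(3+27, 6+12) = Beta(30, 18).
Mode = (30−1)/(30+18−2) = 29/46 = 0.6304.
Mean = 30/(30+18) = 30/48 = 0.6250.

MAP = 0.6304; posterior mean = 0.6250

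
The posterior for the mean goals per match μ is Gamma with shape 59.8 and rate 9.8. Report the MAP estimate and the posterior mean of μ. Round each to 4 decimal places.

Mode = (α−1)/β = 58.8/9.8 = 6.0000.
Mean = α/β = 59.8/9.8 = 6.1020.

MAP = 6.0000, posterior mean = 6.1020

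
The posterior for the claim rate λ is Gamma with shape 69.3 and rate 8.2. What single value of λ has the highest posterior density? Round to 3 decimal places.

8.329

Mode = (α−1)/β = 68.3/8.2 = 8.329.
Mean = α/β = 69.3/8.2 = 8.451.
This is the posterior mode — the MAP estimate.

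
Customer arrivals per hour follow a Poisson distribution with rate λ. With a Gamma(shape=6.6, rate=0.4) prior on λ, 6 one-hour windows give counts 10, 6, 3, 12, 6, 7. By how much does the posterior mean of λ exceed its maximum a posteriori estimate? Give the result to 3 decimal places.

Σ counts = 44. Posterior: Gamma(shape = 6.6+44 = 50.6, rate = 0.4+6 = 6.4).
Mode = (α−1)/β = 49.6/6.4 = 7.750.
Mean = α/β = 50.6/6.4 = 7.906.
Difference = 7.906 − 7.750 = 0.156.

0.156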